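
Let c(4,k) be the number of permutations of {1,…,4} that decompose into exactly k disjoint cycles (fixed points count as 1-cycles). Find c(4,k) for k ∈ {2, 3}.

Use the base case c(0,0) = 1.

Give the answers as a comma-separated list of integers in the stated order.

r1: T_1,1=0×0+1=1
r2: T_2,1=1×1+0=1; T_2,2=1×0+1=1
r3: T_3,1=2×1+0=2; T_3,2=2×1+1=3; T_3,3=2×0+1=1
r4: T_4,2=3×3+2=11; T_4,3=3×1+3=6
Read c(4,2) = 11, c(4,3) = 6.

11, 6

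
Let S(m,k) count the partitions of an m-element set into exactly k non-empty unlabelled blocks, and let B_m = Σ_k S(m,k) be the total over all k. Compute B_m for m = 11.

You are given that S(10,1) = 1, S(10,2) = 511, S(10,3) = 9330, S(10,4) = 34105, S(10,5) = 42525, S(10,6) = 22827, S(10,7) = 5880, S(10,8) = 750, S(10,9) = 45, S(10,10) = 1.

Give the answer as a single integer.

@11  (11,1):1·1+0→1, (11,2):511·2+1→1023, (11,3):9330·3+511→28501, (11,4):34105·4+9330→145750, (11,5):42525·5+34105→246730, (11,6):22827·6+42525→179487, (11,7):5880·7+22827→63987, (11,8):750·8+5880→11880, (11,9):45·9+750→1155, (11,10):1·10+45→55, (11,11):0·11+1→1
B_11 = ΣS(11,k) = 1+1023+28501+145750+246730+179487+63987+11880+1155+55+1 = 678570

678570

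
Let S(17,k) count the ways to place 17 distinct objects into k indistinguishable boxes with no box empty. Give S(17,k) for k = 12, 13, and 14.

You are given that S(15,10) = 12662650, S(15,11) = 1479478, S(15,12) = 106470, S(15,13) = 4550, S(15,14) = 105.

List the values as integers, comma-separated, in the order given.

row 16: T[16][11]=11·1479478+12662650=28936908  T[16][12]=12·106470+1479478=2757118  T[16][13]=13·4550+106470=165620  T[16][14]=14·105+4550=6020
row 17: T[17][12]=12·2757118+28936908=62022324  T[17][13]=13·165620+2757118=4910178  T[17][14]=14·6020+165620=249900
Read S(17,12) = 62022324, S(17,13) = 4910178, S(17,14) = 249900.

62022324, 4910178, 249900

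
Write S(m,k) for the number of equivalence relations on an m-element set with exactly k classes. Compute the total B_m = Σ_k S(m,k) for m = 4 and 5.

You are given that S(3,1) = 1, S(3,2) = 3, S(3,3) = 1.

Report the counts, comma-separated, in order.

15, 52

row 4: T[4][1]=1·1+0=1  T[4][2]=2·3+1=7  T[4][3]=3·1+3=6  T[4][4]=4·0+1=1
row 5: T[5][1]=1·1+0=1  T[5][2]=2·7+1=15  T[5][3]=3·6+7=25  T[5][4]=4·1+6=10  T[5][5]=5·0+1=1
B_4 = ΣS(4,k) = 1+7+6+1 = 15
B_5 = ΣS(5,k) = 1+15+25+10+1 = 52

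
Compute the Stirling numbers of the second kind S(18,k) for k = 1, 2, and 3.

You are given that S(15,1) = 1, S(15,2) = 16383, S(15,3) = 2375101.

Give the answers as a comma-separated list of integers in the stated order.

1, 131071, 64439010

r16: T_16,1=1×1+0=1; T_16,2=2×16383+1=32767; T_16,3=3×2375101+16383=7141686
r17: T_17,1=1×1+0=1; T_17,2=2×32767+1=65535; T_17,3=3×7141686+32767=21457825
r18: T_18,1=1×1+0=1; T_18,2=2×65535+1=131071; T_18,3=3×21457825+65535=64439010
Read S(18,1) = 1, S(18,2) = 131071, S(18,3) = 64439010.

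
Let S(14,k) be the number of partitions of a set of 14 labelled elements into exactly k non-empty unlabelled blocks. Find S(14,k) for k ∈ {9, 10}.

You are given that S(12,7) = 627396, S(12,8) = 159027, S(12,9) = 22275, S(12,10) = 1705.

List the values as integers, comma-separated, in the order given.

@13  (13,8):159027·8+627396→1899612, (13,9):22275·9+159027→359502, (13,10):1705·10+22275→39325
@14  (14,9):359502·9+1899612→5135130, (14,10):39325·10+359502→752752
Read S(14,9) = 5135130, S(14,10) = 752752.

5135130, 752752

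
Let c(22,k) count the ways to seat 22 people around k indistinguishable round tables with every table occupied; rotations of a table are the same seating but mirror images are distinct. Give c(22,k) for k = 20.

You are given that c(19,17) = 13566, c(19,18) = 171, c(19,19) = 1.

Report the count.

25025

@20  (20,18):171·19+13566→16815, (20,19):1·19+171→190, (20,20):0·19+1→1
@21  (21,19):190·20+16815→20615, (21,20):1·20+190→210
@22  (22,20):210·21+20615→25025
Read c(22,20) = 25025.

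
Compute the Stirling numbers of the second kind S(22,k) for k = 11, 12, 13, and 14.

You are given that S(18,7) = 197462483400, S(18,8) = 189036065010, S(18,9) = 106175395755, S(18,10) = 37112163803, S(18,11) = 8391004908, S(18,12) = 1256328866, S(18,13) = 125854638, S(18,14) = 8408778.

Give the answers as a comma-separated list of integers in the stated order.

r19: T_19,8=8×189036065010+197462483400=1709751003480; T_19,9=9×106175395755+189036065010=1144614626805; T_19,10=10×37112163803+106175395755=477297033785; T_19,11=11×8391004908+37112163803=129413217791; T_19,12=12×1256328866+8391004908=23466951300; T_19,13=13×125854638+1256328866=2892439160; T_19,14=14×8408778+125854638=243577530
r20: T_20,9=9×1144614626805+1709751003480=12011282644725; T_20,10=10×477297033785+1144614626805=5917584964655; T_20,11=11×129413217791+477297033785=1900842429486; T_20,12=12×23466951300+129413217791=411016633391; T_20,13=13×2892439160+23466951300=61068660380; T_20,14=14×243577530+2892439160=6302524580
r21: T_21,10=10×5917584964655+12011282644725=71187132291275; T_21,11=11×1900842429486+5917584964655=26826851689001; T_21,12=12×411016633391+1900842429486=6833042030178; T_21,13=13×61068660380+411016633391=1204909218331; T_21,14=14×6302524580+61068660380=149304004500
r22: T_22,11=11×26826851689001+71187132291275=366282500870286; T_22,12=12×6833042030178+26826851689001=108823356051137; T_22,13=13×1204909218331+6833042030178=22496861868481; T_22,14=14×149304004500+1204909218331=3295165281331
Read S(22,11) = 366282500870286, S(22,12) = 108823356051137, S(22,13) = 22496861868481, S(22,14) = 3295165281331.

366282500870286, 108823356051137, 22496861868481, 3295165281331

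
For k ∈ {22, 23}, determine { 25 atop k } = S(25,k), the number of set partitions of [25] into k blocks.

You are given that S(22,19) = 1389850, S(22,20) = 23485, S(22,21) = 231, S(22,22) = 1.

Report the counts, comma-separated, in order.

3200450, 40250

[23] T[23,20]:20*23485+1389850=1859550 · T[23,21]:21*231+23485=28336 · T[23,22]:22*1+231=253 · T[23,23]:23*0+1=1
[24] T[24,21]:21*28336+1859550=2454606 · T[24,22]:22*253+28336=33902 · T[24,23]:23*1+253=276
[25] T[25,22]:22*33902+2454606=3200450 · T[25,23]:23*276+33902=40250
Read S(25,22) = 3200450, S(25,23) = 40250.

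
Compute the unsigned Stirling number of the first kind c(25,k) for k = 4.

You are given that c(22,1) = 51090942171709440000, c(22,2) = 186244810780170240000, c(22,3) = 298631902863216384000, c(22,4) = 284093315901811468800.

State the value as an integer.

@23  (23,2):186244810780170240000·22+51090942171709440000→4148476779335454720000, (23,3):298631902863216384000·22+186244810780170240000→6756146673770930688000, (23,4):284093315901811468800·22+298631902863216384000→6548684852703068697600
@24  (24,3):6756146673770930688000·23+4148476779335454720000→159539850276066860544000, (24,4):6548684852703068697600·23+6756146673770930688000→157375898285941510732800
@25  (25,4):157375898285941510732800·24+159539850276066860544000→3936561409138663118131200
Read c(25,4) = 3936561409138663118131200.

3936561409138663118131200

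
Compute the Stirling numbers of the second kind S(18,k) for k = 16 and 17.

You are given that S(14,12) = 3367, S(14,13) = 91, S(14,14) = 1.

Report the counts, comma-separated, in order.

i=15: T(15,13)=3367+13·91=4550 | T(15,14)=91+14·1=105 | T(15,15)=1+15·0=1
i=16: T(16,14)=4550+14·105=6020 | T(16,15)=105+15·1=120 | T(16,16)=1+16·0=1
i=17: T(17,15)=6020+15·120=7820 | T(17,16)=120+16·1=136 | T(17,17)=1+17·0=1
i=18: T(18,16)=7820+16·136=9996 | T(18,17)=136+17·1=153
Read S(18,16) = 9996, S(18,17) = 153.

9996, 153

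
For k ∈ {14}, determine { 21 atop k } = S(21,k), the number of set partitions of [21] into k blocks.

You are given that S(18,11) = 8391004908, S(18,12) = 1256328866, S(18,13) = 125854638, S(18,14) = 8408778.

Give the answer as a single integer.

row 19: T[19][12]=12·1256328866+8391004908=23466951300  T[19][13]=13·125854638+1256328866=2892439160  T[19][14]=14·8408778+125854638=243577530
row 20: T[20][13]=13·2892439160+23466951300=61068660380  T[20][14]=14·243577530+2892439160=6302524580
row 21: T[21][14]=14·6302524580+61068660380=149304004500
Read S(21,14) = 149304004500.

149304004500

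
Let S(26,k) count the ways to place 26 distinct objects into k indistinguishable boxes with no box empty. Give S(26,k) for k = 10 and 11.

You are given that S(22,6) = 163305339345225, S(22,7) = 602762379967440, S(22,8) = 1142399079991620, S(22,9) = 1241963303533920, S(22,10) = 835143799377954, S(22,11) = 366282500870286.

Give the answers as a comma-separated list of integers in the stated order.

13199555372846848005, 10029078340998476760

row 23: T[23][7]=7·602762379967440+163305339345225=4382641999117305  T[23][8]=8·1142399079991620+602762379967440=9741955019900400  T[23][9]=9·1241963303533920+1142399079991620=12320068811796900  T[23][10]=10·835143799377954+1241963303533920=9593401297313460  T[23][11]=11·366282500870286+835143799377954=4864251308951100
row 24: T[24][8]=8·9741955019900400+4382641999117305=82318282158320505  T[24][9]=9·12320068811796900+9741955019900400=120622574326072500  T[24][10]=10·9593401297313460+12320068811796900=108254081784931500  T[24][11]=11·4864251308951100+9593401297313460=63100165695775560
row 25: T[25][9]=9·120622574326072500+82318282158320505=1167921451092973005  T[25][10]=10·108254081784931500+120622574326072500=1203163392175387500  T[25][11]=11·63100165695775560+108254081784931500=802355904438462660
row 26: T[26][10]=10·1203163392175387500+1167921451092973005=13199555372846848005  T[26][11]=11·802355904438462660+1203163392175387500=10029078340998476760
Read S(26,10) = 13199555372846848005, S(26,11) = 10029078340998476760.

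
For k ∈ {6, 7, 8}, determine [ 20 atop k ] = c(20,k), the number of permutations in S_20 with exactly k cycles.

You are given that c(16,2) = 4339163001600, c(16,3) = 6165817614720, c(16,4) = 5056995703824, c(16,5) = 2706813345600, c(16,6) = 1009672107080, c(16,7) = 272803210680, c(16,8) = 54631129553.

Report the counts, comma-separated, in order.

@17  (17,3):6165817614720·16+4339163001600→102992244837120, (17,4):5056995703824·16+6165817614720→87077748875904, (17,5):2706813345600·16+5056995703824→48366009233424, (17,6):1009672107080·16+2706813345600→18861567058880, (17,7):272803210680·16+1009672107080→5374523477960, (17,8):54631129553·16+272803210680→1146901283528
@18  (18,4):87077748875904·17+102992244837120→1583313975727488, (18,5):48366009233424·17+87077748875904→909299905844112, (18,6):18861567058880·17+48366009233424→369012649234384, (18,7):5374523477960·17+18861567058880→110228466184200, (18,8):1146901283528·17+5374523477960→24871845297936
@19  (19,5):909299905844112·18+1583313975727488→17950712280921504, (19,6):369012649234384·18+909299905844112→7551527592063024, (19,7):110228466184200·18+369012649234384→2353125040549984, (19,8):24871845297936·18+110228466184200→557921681547048
@20  (20,6):7551527592063024·19+17950712280921504→161429736530118960, (20,7):2353125040549984·19+7551527592063024→52260903362512720, (20,8):557921681547048·19+2353125040549984→12953636989943896
Read c(20,6) = 161429736530118960, c(20,7) = 52260903362512720, c(20,8) = 12953636989943896.

161429736530118960, 52260903362512720, 12953636989943896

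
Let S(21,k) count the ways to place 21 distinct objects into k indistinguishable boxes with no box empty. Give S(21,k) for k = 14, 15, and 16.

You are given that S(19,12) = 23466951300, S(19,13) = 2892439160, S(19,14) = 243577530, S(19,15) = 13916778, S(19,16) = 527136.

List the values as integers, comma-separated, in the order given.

149304004500, 13087462580, 809944464

i=20: T(20,13)=23466951300+13·2892439160=61068660380 | T(20,14)=2892439160+14·243577530=6302524580 | T(20,15)=243577530+15·13916778=452329200 | T(20,16)=13916778+16·527136=22350954
i=21: T(21,14)=61068660380+14·6302524580=149304004500 | T(21,15)=6302524580+15·452329200=13087462580 | T(21,16)=452329200+16·22350954=809944464
Read S(21,14) = 149304004500, S(21,15) = 13087462580, S(21,16) = 809944464.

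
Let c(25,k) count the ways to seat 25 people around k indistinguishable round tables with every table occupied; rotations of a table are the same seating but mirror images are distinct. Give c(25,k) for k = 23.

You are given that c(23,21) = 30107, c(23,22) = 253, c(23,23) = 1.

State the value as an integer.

42550

row 24: T[24][22]=23·253+30107=35926  T[24][23]=23·1+253=276
row 25: T[25][23]=24·276+35926=42550
Read c(25,23) = 42550.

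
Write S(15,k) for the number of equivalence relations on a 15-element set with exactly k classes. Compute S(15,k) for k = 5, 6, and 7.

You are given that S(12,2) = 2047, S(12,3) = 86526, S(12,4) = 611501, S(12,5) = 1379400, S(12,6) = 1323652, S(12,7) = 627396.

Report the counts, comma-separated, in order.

210766920, 420693273, 408741333

r13: T_13,3=3×86526+2047=261625; T_13,4=4×611501+86526=2532530; T_13,5=5×1379400+611501=7508501; T_13,6=6×1323652+1379400=9321312; T_13,7=7×627396+1323652=5715424
r14: T_14,4=4×2532530+261625=10391745; T_14,5=5×7508501+2532530=40075035; T_14,6=6×9321312+7508501=63436373; T_14,7=7×5715424+9321312=49329280
r15: T_15,5=5×40075035+10391745=210766920; T_15,6=6×63436373+40075035=420693273; T_15,7=7×49329280+63436373=408741333
Read S(15,5) = 210766920, S(15,6) = 420693273, S(15,7) = 408741333.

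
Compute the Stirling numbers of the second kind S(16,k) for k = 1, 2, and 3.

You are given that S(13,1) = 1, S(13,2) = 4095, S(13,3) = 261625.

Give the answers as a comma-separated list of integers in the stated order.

@14  (14,1):1·1+0→1, (14,2):4095·2+1→8191, (14,3):261625·3+4095→788970
@15  (15,1):1·1+0→1, (15,2):8191·2+1→16383, (15,3):788970·3+8191→2375101
@16  (16,1):1·1+0→1, (16,2):16383·2+1→32767, (16,3):2375101·3+16383→7141686
Read S(16,1) = 1, S(16,2) = 32767, S(16,3) = 7141686.

1, 32767, 7141686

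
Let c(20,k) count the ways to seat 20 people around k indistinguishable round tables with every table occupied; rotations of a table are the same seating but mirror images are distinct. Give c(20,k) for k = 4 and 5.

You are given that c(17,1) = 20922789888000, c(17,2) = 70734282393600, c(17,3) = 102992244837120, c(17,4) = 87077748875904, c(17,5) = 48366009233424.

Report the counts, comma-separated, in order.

610116075740491776, 371384787345228000

r18: T_18,2=17×70734282393600+20922789888000=1223405590579200; T_18,3=17×102992244837120+70734282393600=1821602444624640; T_18,4=17×87077748875904+102992244837120=1583313975727488; T_18,5=17×48366009233424+87077748875904=909299905844112
r19: T_19,3=18×1821602444624640+1223405590579200=34012249593822720; T_19,4=18×1583313975727488+1821602444624640=30321254007719424; T_19,5=18×909299905844112+1583313975727488=17950712280921504
r20: T_20,4=19×30321254007719424+34012249593822720=610116075740491776; T_20,5=19×17950712280921504+30321254007719424=371384787345228000
Read c(20,4) = 610116075740491776, c(20,5) = 371384787345228000.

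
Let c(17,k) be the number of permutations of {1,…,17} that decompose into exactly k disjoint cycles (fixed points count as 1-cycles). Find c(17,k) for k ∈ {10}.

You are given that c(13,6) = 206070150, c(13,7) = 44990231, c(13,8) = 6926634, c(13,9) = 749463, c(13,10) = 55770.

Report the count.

23057159840

r14: T_14,7=13×44990231+206070150=790943153; T_14,8=13×6926634+44990231=135036473; T_14,9=13×749463+6926634=16669653; T_14,10=13×55770+749463=1474473
r15: T_15,8=14×135036473+790943153=2681453775; T_15,9=14×16669653+135036473=368411615; T_15,10=14×1474473+16669653=37312275
r16: T_16,9=15×368411615+2681453775=8207628000; T_16,10=15×37312275+368411615=928095740
r17: T_17,10=16×928095740+8207628000=23057159840
Read c(17,10) = 23057159840.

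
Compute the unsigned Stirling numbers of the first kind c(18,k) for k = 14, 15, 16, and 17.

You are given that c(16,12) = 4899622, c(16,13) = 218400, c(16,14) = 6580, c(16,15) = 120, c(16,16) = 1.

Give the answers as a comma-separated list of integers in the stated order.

@17  (17,13):218400·16+4899622→8394022, (17,14):6580·16+218400→323680, (17,15):120·16+6580→8500, (17,16):1·16+120→136, (17,17):0·16+1→1
@18  (18,14):323680·17+8394022→13896582, (18,15):8500·17+323680→468180, (18,16):136·17+8500→10812, (18,17):1·17+136→153
Read c(18,14) = 13896582, c(18,15) = 468180, c(18,16) = 10812, c(18,17) = 153.

13896582, 468180, 10812, 153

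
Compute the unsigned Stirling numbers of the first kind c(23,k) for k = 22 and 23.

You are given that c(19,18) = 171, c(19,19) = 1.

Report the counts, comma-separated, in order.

@20  (20,19):1·19+171→190, (20,20):0·19+1→1
@21  (21,20):1·20+190→210, (21,21):0·20+1→1
@22  (22,21):1·21+210→231, (22,22):0·21+1→1
@23  (23,22):1·22+231→253, (23,23):0·22+1→1
Read c(23,22) = 253, c(23,23) = 1.

253, 1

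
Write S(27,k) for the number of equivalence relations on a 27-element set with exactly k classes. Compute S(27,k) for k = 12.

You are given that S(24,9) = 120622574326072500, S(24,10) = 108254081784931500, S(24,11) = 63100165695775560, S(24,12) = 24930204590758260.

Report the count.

r25: T_25,10=10×108254081784931500+120622574326072500=1203163392175387500; T_25,11=11×63100165695775560+108254081784931500=802355904438462660; T_25,12=12×24930204590758260+63100165695775560=362262620784874680
r26: T_26,11=11×802355904438462660+1203163392175387500=10029078340998476760; T_26,12=12×362262620784874680+802355904438462660=5149507353856958820
r27: T_27,12=12×5149507353856958820+10029078340998476760=71823166587281982600
Read S(27,12) = 71823166587281982600.

71823166587281982600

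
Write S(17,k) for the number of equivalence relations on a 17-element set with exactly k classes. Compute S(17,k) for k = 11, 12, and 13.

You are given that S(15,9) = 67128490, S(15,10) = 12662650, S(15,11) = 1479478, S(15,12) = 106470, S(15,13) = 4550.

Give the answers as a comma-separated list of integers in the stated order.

512060978, 62022324, 4910178

[16] T[16,10]:10*12662650+67128490=193754990 · T[16,11]:11*1479478+12662650=28936908 · T[16,12]:12*106470+1479478=2757118 · T[16,13]:13*4550+106470=165620
[17] T[17,11]:11*28936908+193754990=512060978 · T[17,12]:12*2757118+28936908=62022324 · T[17,13]:13*165620+2757118=4910178
Read S(17,11) = 512060978, S(17,12) = 62022324, S(17,13) = 4910178.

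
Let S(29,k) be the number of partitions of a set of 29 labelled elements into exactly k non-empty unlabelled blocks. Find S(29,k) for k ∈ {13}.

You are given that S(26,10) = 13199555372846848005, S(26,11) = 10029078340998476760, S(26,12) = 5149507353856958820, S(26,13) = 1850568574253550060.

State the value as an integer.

[27] T[27,11]:11*10029078340998476760+13199555372846848005=123519417123830092365 · T[27,12]:12*5149507353856958820+10029078340998476760=71823166587281982600 · T[27,13]:13*1850568574253550060+5149507353856958820=29206898819153109600
[28] T[28,12]:12*71823166587281982600+123519417123830092365=985397416171213883565 · T[28,13]:13*29206898819153109600+71823166587281982600=451512851236272407400
[29] T[29,13]:13*451512851236272407400+985397416171213883565=6855064482242755179765
Read S(29,13) = 6855064482242755179765.

6855064482242755179765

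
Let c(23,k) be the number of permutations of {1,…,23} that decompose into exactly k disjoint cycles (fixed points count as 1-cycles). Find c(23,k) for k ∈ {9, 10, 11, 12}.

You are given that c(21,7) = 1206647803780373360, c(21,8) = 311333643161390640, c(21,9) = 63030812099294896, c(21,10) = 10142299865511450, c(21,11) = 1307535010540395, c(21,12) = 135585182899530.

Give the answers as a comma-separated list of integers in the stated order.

43714229649594412832, 7707401101297361068, 1103230881185949736, 129006659818331295

@22  (22,8):311333643161390640·21+1206647803780373360→7744654310169576800, (22,9):63030812099294896·21+311333643161390640→1634980697246583456, (22,10):10142299865511450·21+63030812099294896→276019109275035346, (22,11):1307535010540395·21+10142299865511450→37600535086859745, (22,12):135585182899530·21+1307535010540395→4154823851430525
@23  (23,9):1634980697246583456·22+7744654310169576800→43714229649594412832, (23,10):276019109275035346·22+1634980697246583456→7707401101297361068, (23,11):37600535086859745·22+276019109275035346→1103230881185949736, (23,12):4154823851430525·22+37600535086859745→129006659818331295
Read c(23,9) = 43714229649594412832, c(23,10) = 7707401101297361068, c(23,11) = 1103230881185949736, c(23,12) = 129006659818331295.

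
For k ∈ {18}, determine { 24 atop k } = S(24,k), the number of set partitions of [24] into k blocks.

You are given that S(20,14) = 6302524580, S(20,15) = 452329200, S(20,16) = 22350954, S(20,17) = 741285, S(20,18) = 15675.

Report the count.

92484925445

r21: T_21,15=15×452329200+6302524580=13087462580; T_21,16=16×22350954+452329200=809944464; T_21,17=17×741285+22350954=34952799; T_21,18=18×15675+741285=1023435
r22: T_22,16=16×809944464+13087462580=26046574004; T_22,17=17×34952799+809944464=1404142047; T_22,18=18×1023435+34952799=53374629
r23: T_23,17=17×1404142047+26046574004=49916988803; T_23,18=18×53374629+1404142047=2364885369
r24: T_24,18=18×2364885369+49916988803=92484925445
Read S(24,18) = 92484925445.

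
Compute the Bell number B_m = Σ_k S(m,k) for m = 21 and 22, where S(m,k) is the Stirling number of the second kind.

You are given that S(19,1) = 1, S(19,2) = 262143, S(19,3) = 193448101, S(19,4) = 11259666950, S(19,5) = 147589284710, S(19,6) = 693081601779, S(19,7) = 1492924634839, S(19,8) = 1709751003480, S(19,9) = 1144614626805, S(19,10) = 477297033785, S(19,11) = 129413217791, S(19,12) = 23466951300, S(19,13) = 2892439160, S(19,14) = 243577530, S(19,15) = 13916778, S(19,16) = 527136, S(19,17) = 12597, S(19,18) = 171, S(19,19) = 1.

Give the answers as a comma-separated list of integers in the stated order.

i=20: T(20,1)=0+1·1=1 | T(20,2)=1+2·262143=524287 | T(20,3)=262143+3·193448101=580606446 | T(20,4)=193448101+4·11259666950=45232115901 | T(20,5)=11259666950+5·147589284710=749206090500 | T(20,6)=147589284710+6·693081601779=4306078895384 | T(20,7)=693081601779+7·1492924634839=11143554045652 | T(20,8)=1492924634839+8·1709751003480=15170932662679 | T(20,9)=1709751003480+9·1144614626805=12011282644725 | T(20,10)=1144614626805+10·477297033785=5917584964655 | T(20,11)=477297033785+11·129413217791=1900842429486 | T(20,12)=129413217791+12·23466951300=411016633391 | T(20,13)=23466951300+13·2892439160=61068660380 | T(20,14)=2892439160+14·243577530=6302524580 | T(20,15)=243577530+15·13916778=452329200 | T(20,16)=13916778+16·527136=22350954 | T(20,17)=527136+17·12597=741285 | T(20,18)=12597+18·171=15675 | T(20,19)=171+19·1=190 | T(20,20)=1+20·0=1
i=21: T(21,1)=0+1·1=1 | T(21,2)=1+2·524287=1048575 | T(21,3)=524287+3·580606446=1742343625 | T(21,4)=580606446+4·45232115901=181509070050 | T(21,5)=45232115901+5·749206090500=3791262568401 | T(21,6)=749206090500+6·4306078895384=26585679462804 | T(21,7)=4306078895384+7·11143554045652=82310957214948 | T(21,8)=11143554045652+8·15170932662679=132511015347084 | T(21,9)=15170932662679+9·12011282644725=123272476465204 | T(21,10)=12011282644725+10·5917584964655=71187132291275 | T(21,11)=5917584964655+11·1900842429486=26826851689001 | T(21,12)=1900842429486+12·411016633391=6833042030178 | T(21,13)=411016633391+13·61068660380=1204909218331 | T(21,14)=61068660380+14·6302524580=149304004500 | T(21,15)=6302524580+15·452329200=13087462580 | T(21,16)=452329200+16·22350954=809944464 | T(21,17)=22350954+17·741285=34952799 | T(21,18)=741285+18·15675=1023435 | T(21,19)=15675+19·190=19285 | T(21,20)=190+20·1=210 | T(21,21)=1+21·0=1
i=22: T(22,1)=0+1·1=1 | T(22,2)=1+2·1048575=2097151 | T(22,3)=1048575+3·1742343625=5228079450 | T(22,4)=1742343625+4·181509070050=727778623825 | T(22,5)=181509070050+5·3791262568401=19137821912055 | T(22,6)=3791262568401+6·26585679462804=163305339345225 | T(22,7)=26585679462804+7·82310957214948=602762379967440 | T(22,8)=82310957214948+8·132511015347084=1142399079991620 | T(22,9)=132511015347084+9·123272476465204=1241963303533920 | T(22,10)=123272476465204+10·71187132291275=835143799377954 | T(22,11)=71187132291275+11·26826851689001=366282500870286 | T(22,12)=26826851689001+12·6833042030178=108823356051137 | T(22,13)=6833042030178+13·1204909218331=22496861868481 | T(22,14)=1204909218331+14·149304004500=3295165281331 | T(22,15)=149304004500+15·13087462580=345615943200 | T(22,16)=13087462580+16·809944464=26046574004 | T(22,17)=809944464+17·34952799=1404142047 | T(22,18)=34952799+18·1023435=53374629 | T(22,19)=1023435+19·19285=1389850 | T(22,20)=19285+20·210=23485 | T(22,21)=210+21·1=231 | T(22,22)=1+22·0=1
B_21 = ΣS(21,k) = 1+1048575+1742343625+181509070050+3791262568401+26585679462804+82310957214948+132511015347084+123272476465204+71187132291275+26826851689001+6833042030178+1204909218331+149304004500+13087462580+809944464+34952799+1023435+19285+210+1 = 474869816156751
B_22 = ΣS(22,k) = 1+2097151+5228079450+727778623825+19137821912055+163305339345225+602762379967440+1142399079991620+1241963303533920+835143799377954+366282500870286+108823356051137+22496861868481+3295165281331+345615943200+26046574004+1404142047+53374629+1389850+23485+231+1 = 4506715738447323

474869816156751, 4506715738447323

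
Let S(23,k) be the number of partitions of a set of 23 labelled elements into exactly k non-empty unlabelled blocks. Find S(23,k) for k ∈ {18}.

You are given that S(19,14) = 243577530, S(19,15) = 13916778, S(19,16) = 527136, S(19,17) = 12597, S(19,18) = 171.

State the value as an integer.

2364885369

r20: T_20,15=15×13916778+243577530=452329200; T_20,16=16×527136+13916778=22350954; T_20,17=17×12597+527136=741285; T_20,18=18×171+12597=15675
r21: T_21,16=16×22350954+452329200=809944464; T_21,17=17×741285+22350954=34952799; T_21,18=18×15675+741285=1023435
r22: T_22,17=17×34952799+809944464=1404142047; T_22,18=18×1023435+34952799=53374629
r23: T_23,18=18×53374629+1404142047=2364885369
Read S(23,18) = 2364885369.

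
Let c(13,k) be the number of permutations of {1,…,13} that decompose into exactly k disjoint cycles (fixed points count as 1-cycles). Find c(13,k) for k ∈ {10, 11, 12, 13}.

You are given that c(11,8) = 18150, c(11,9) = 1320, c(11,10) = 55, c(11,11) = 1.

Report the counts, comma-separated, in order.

55770, 2717, 78, 1

[12] T[12,9]:11*1320+18150=32670 · T[12,10]:11*55+1320=1925 · T[12,11]:11*1+55=66 · T[12,12]:11*0+1=1
[13] T[13,10]:12*1925+32670=55770 · T[13,11]:12*66+1925=2717 · T[13,12]:12*1+66=78 · T[13,13]:12*0+1=1
Read c(13,10) = 55770, c(13,11) = 2717, c(13,12) = 78, c(13,13) = 1.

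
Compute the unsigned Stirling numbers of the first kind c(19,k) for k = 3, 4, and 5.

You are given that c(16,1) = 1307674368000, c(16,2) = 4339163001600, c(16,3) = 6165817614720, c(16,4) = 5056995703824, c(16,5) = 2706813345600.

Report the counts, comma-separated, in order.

34012249593822720, 30321254007719424, 17950712280921504

i=17: T(17,1)=0+16·1307674368000=20922789888000 | T(17,2)=1307674368000+16·4339163001600=70734282393600 | T(17,3)=4339163001600+16·6165817614720=102992244837120 | T(17,4)=6165817614720+16·5056995703824=87077748875904 | T(17,5)=5056995703824+16·2706813345600=48366009233424
i=18: T(18,2)=20922789888000+17·70734282393600=1223405590579200 | T(18,3)=70734282393600+17·102992244837120=1821602444624640 | T(18,4)=102992244837120+17·87077748875904=1583313975727488 | T(18,5)=87077748875904+17·48366009233424=909299905844112
i=19: T(19,3)=1223405590579200+18·1821602444624640=34012249593822720 | T(19,4)=1821602444624640+18·1583313975727488=30321254007719424 | T(19,5)=1583313975727488+18·909299905844112=17950712280921504
Read c(19,3) = 34012249593822720, c(19,4) = 30321254007719424, c(19,5) = 17950712280921504.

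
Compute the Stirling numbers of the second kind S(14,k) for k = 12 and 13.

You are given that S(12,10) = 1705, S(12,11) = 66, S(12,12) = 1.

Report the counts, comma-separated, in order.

3367, 91

@13  (13,11):66·11+1705→2431, (13,12):1·12+66→78, (13,13):0·13+1→1
@14  (14,12):78·12+2431→3367, (14,13):1·13+78→91
Read S(14,12) = 3367, S(14,13) = 91.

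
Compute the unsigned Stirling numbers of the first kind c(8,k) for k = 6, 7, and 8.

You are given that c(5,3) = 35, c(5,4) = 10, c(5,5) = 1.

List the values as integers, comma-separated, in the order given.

row 6: T[6][4]=5·10+35=85  T[6][5]=5·1+10=15  T[6][6]=5·0+1=1
row 7: T[7][5]=6·15+85=175  T[7][6]=6·1+15=21  T[7][7]=6·0+1=1
row 8: T[8][6]=7·21+175=322  T[8][7]=7·1+21=28  T[8][8]=7·0+1=1
Read c(8,6) = 322, c(8,7) = 28, c(8,8) = 1.

322, 28, 1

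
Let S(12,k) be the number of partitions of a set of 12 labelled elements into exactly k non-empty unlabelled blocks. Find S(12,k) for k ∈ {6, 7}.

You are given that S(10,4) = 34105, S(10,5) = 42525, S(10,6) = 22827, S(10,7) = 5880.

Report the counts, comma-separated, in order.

@11  (11,5):42525·5+34105→246730, (11,6):22827·6+42525→179487, (11,7):5880·7+22827→63987
@12  (12,6):179487·6+246730→1323652, (12,7):63987·7+179487→627396
Read S(12,6) = 1323652, S(12,7) = 627396.

1323652, 627396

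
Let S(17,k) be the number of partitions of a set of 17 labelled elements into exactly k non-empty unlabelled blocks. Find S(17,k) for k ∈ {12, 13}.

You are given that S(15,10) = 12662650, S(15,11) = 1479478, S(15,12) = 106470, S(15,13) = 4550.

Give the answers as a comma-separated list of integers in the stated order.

62022324, 4910178

[16] T[16,11]:11*1479478+12662650=28936908 · T[16,12]:12*106470+1479478=2757118 · T[16,13]:13*4550+106470=165620
[17] T[17,12]:12*2757118+28936908=62022324 · T[17,13]:13*165620+2757118=4910178
Read S(17,12) = 62022324, S(17,13) = 4910178.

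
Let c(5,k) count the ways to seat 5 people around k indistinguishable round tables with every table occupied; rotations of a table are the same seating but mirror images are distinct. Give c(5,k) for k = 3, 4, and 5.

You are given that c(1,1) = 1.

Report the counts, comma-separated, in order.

row 2: T[2][1]=1·1+0=1  T[2][2]=1·0+1=1
row 3: T[3][1]=2·1+0=2  T[3][2]=2·1+1=3  T[3][3]=2·0+1=1
row 4: T[4][2]=3·3+2=11  T[4][3]=3·1+3=6  T[4][4]=3·0+1=1
row 5: T[5][3]=4·6+11=35  T[5][4]=4·1+6=10  T[5][5]=4·0+1=1
Read c(5,3) = 35, c(5,4) = 10, c(5,5) = 1.

35, 10, 1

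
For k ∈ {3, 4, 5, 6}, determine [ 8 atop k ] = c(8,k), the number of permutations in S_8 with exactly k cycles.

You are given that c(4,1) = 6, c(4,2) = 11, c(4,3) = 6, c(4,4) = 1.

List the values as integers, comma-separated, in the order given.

row 5: T[5][1]=4·6+0=24  T[5][2]=4·11+6=50  T[5][3]=4·6+11=35  T[5][4]=4·1+6=10  T[5][5]=4·0+1=1
row 6: T[6][1]=5·24+0=120  T[6][2]=5·50+24=274  T[6][3]=5·35+50=225  T[6][4]=5·10+35=85  T[6][5]=5·1+10=15  T[6][6]=5·0+1=1
row 7: T[7][2]=6·274+120=1764  T[7][3]=6·225+274=1624  T[7][4]=6·85+225=735  T[7][5]=6·15+85=175  T[7][6]=6·1+15=21
row 8: T[8][3]=7·1624+1764=13132  T[8][4]=7·735+1624=6769  T[8][5]=7·175+735=1960  T[8][6]=7·21+175=322
Read c(8,3) = 13132, c(8,4) = 6769, c(8,5) = 1960, c(8,6) = 322.

13132, 6769, 1960, 322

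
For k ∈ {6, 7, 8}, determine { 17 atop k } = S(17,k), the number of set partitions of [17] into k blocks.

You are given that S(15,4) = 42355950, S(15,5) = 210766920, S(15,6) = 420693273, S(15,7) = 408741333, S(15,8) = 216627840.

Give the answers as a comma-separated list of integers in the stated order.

17505749898, 25708104786, 20415995028

i=16: T(16,5)=42355950+5·210766920=1096190550 | T(16,6)=210766920+6·420693273=2734926558 | T(16,7)=420693273+7·408741333=3281882604 | T(16,8)=408741333+8·216627840=2141764053
i=17: T(17,6)=1096190550+6·2734926558=17505749898 | T(17,7)=2734926558+7·3281882604=25708104786 | T(17,8)=3281882604+8·2141764053=20415995028
Read S(17,6) = 17505749898, S(17,7) = 25708104786, S(17,8) = 20415995028.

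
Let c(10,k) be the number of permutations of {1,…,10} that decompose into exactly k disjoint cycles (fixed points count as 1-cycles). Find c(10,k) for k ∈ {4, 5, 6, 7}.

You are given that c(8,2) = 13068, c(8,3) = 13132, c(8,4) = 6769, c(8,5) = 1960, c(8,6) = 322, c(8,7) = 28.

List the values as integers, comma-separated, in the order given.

row 9: T[9][3]=8·13132+13068=118124  T[9][4]=8·6769+13132=67284  T[9][5]=8·1960+6769=22449  T[9][6]=8·322+1960=4536  T[9][7]=8·28+322=546
row 10: T[10][4]=9·67284+118124=723680  T[10][5]=9·22449+67284=269325  T[10][6]=9·4536+22449=63273  T[10][7]=9·546+4536=9450
Read c(10,4) = 723680, c(10,5) = 269325, c(10,6) = 63273, c(10,7) = 9450.

723680, 269325, 63273, 9450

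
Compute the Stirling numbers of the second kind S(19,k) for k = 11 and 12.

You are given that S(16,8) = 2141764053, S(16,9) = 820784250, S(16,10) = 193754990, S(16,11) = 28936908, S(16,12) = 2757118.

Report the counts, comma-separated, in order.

@17  (17,9):820784250·9+2141764053→9528822303, (17,10):193754990·10+820784250→2758334150, (17,11):28936908·11+193754990→512060978, (17,12):2757118·12+28936908→62022324
@18  (18,10):2758334150·10+9528822303→37112163803, (18,11):512060978·11+2758334150→8391004908, (18,12):62022324·12+512060978→1256328866
@19  (19,11):8391004908·11+37112163803→129413217791, (19,12):1256328866·12+8391004908→23466951300
Read S(19,11) = 129413217791, S(19,12) = 23466951300.

129413217791, 23466951300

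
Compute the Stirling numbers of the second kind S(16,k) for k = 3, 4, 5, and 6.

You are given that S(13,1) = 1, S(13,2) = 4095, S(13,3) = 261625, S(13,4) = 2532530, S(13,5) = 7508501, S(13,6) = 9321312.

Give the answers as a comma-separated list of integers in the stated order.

@14  (14,1):1·1+0→1, (14,2):4095·2+1→8191, (14,3):261625·3+4095→788970, (14,4):2532530·4+261625→10391745, (14,5):7508501·5+2532530→40075035, (14,6):9321312·6+7508501→63436373
@15  (15,2):8191·2+1→16383, (15,3):788970·3+8191→2375101, (15,4):10391745·4+788970→42355950, (15,5):40075035·5+10391745→210766920, (15,6):63436373·6+40075035→420693273
@16  (16,3):2375101·3+16383→7141686, (16,4):42355950·4+2375101→171798901, (16,5):210766920·5+42355950→1096190550, (16,6):420693273·6+210766920→2734926558
Read S(16,3) = 7141686, S(16,4) = 171798901, S(16,5) = 1096190550, S(16,6) = 2734926558.

7141686, 171798901, 1096190550, 2734926558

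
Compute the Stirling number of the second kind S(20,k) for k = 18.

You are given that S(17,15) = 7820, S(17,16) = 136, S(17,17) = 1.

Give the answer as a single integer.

@18  (18,16):136·16+7820→9996, (18,17):1·17+136→153, (18,18):0·18+1→1
@19  (19,17):153·17+9996→12597, (19,18):1·18+153→171
@20  (20,18):171·18+12597→15675
Read S(20,18) = 15675.

15675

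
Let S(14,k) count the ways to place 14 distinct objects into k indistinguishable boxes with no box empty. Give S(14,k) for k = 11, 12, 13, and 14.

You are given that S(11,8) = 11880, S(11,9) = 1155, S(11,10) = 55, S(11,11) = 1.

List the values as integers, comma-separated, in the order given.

66066, 3367, 91, 1

row 12: T[12][9]=9·1155+11880=22275  T[12][10]=10·55+1155=1705  T[12][11]=11·1+55=66  T[12][12]=12·0+1=1
row 13: T[13][10]=10·1705+22275=39325  T[13][11]=11·66+1705=2431  T[13][12]=12·1+66=78  T[13][13]=13·0+1=1
row 14: T[14][11]=11·2431+39325=66066  T[14][12]=12·78+2431=3367  T[14][13]=13·1+78=91  T[14][14]=14·0+1=1
Read S(14,11) = 66066, S(14,12) = 3367, S(14,13) = 91, S(14,14) = 1.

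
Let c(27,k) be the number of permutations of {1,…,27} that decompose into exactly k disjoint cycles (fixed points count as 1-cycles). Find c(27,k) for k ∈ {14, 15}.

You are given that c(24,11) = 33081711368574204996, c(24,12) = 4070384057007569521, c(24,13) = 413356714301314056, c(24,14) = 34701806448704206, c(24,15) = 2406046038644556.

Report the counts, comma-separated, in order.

1654339178844590073615, 137637641117332879365

r25: T_25,12=24×4070384057007569521+33081711368574204996=130770928736755873500; T_25,13=24×413356714301314056+4070384057007569521=13990945200239106865; T_25,14=24×34701806448704206+413356714301314056=1246200069070215000; T_25,15=24×2406046038644556+34701806448704206=92446911376173550
r26: T_26,13=25×13990945200239106865+130770928736755873500=480544558742733545125; T_26,14=25×1246200069070215000+13990945200239106865=45145946926994481865; T_26,15=25×92446911376173550+1246200069070215000=3557372853474553750
r27: T_27,14=26×45145946926994481865+480544558742733545125=1654339178844590073615; T_27,15=26×3557372853474553750+45145946926994481865=137637641117332879365
Read c(27,14) = 1654339178844590073615, c(27,15) = 137637641117332879365.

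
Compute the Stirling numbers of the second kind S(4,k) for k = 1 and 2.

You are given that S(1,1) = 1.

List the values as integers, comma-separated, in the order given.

1, 7

[2] T[2,1]:1*1+0=1 · T[2,2]:2*0+1=1
[3] T[3,1]:1*1+0=1 · T[3,2]:2*1+1=3
[4] T[4,1]:1*1+0=1 · T[4,2]:2*3+1=7
Read S(4,1) = 1, S(4,2) = 7.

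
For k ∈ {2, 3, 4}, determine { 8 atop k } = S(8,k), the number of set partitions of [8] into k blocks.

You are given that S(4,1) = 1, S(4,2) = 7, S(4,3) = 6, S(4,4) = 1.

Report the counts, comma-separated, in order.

127, 966, 1701

i=5: T(5,1)=0+1·1=1 | T(5,2)=1+2·7=15 | T(5,3)=7+3·6=25 | T(5,4)=6+4·1=10
i=6: T(6,1)=0+1·1=1 | T(6,2)=1+2·15=31 | T(6,3)=15+3·25=90 | T(6,4)=25+4·10=65
i=7: T(7,1)=0+1·1=1 | T(7,2)=1+2·31=63 | T(7,3)=31+3·90=301 | T(7,4)=90+4·65=350
i=8: T(8,2)=1+2·63=127 | T(8,3)=63+3·301=966 | T(8,4)=301+4·350=1701
Read S(8,2) = 127, S(8,3) = 966, S(8,4) = 1701.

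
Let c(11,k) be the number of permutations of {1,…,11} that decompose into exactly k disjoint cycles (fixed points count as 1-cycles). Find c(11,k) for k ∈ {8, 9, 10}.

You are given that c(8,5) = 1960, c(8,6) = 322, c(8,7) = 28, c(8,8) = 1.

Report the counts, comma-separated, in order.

i=9: T(9,6)=1960+8·322=4536 | T(9,7)=322+8·28=546 | T(9,8)=28+8·1=36 | T(9,9)=1+8·0=1
i=10: T(10,7)=4536+9·546=9450 | T(10,8)=546+9·36=870 | T(10,9)=36+9·1=45 | T(10,10)=1+9·0=1
i=11: T(11,8)=9450+10·870=18150 | T(11,9)=870+10·45=1320 | T(11,10)=45+10·1=55
Read c(11,8) = 18150, c(11,9) = 1320, c(11,10) = 55.

18150, 1320, 55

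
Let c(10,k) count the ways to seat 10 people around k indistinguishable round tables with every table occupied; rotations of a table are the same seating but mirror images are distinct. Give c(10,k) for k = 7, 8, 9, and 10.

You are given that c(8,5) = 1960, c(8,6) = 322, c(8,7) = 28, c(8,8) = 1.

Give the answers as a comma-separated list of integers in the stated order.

9450, 870, 45, 1

[9] T[9,6]:8*322+1960=4536 · T[9,7]:8*28+322=546 · T[9,8]:8*1+28=36 · T[9,9]:8*0+1=1
[10] T[10,7]:9*546+4536=9450 · T[10,8]:9*36+546=870 · T[10,9]:9*1+36=45 · T[10,10]:9*0+1=1
Read c(10,7) = 9450, c(10,8) = 870, c(10,9) = 45, c(10,10) = 1.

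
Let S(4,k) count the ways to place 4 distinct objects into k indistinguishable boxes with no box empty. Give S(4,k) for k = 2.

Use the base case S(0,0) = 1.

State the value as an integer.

7

@1  (1,1):0·1+1→1
@2  (2,1):1·1+0→1, (2,2):0·2+1→1
@3  (3,1):1·1+0→1, (3,2):1·2+1→3
@4  (4,2):3·2+1→7
Read S(4,2) = 7.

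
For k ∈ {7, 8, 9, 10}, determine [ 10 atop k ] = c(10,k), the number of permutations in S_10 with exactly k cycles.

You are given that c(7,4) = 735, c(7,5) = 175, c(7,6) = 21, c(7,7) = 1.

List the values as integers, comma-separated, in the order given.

i=8: T(8,5)=735+7·175=1960 | T(8,6)=175+7·21=322 | T(8,7)=21+7·1=28 | T(8,8)=1+7·0=1
i=9: T(9,6)=1960+8·322=4536 | T(9,7)=322+8·28=546 | T(9,8)=28+8·1=36 | T(9,9)=1+8·0=1
i=10: T(10,7)=4536+9·546=9450 | T(10,8)=546+9·36=870 | T(10,9)=36+9·1=45 | T(10,10)=1+9·0=1
Read c(10,7) = 9450, c(10,8) = 870, c(10,9) = 45, c(10,10) = 1.

9450, 870, 45, 1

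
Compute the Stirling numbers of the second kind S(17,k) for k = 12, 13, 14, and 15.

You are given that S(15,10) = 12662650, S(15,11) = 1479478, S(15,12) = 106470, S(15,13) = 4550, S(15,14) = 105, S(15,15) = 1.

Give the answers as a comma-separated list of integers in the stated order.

62022324, 4910178, 249900, 7820

[16] T[16,11]:11*1479478+12662650=28936908 · T[16,12]:12*106470+1479478=2757118 · T[16,13]:13*4550+106470=165620 · T[16,14]:14*105+4550=6020 · T[16,15]:15*1+105=120
[17] T[17,12]:12*2757118+28936908=62022324 · T[17,13]:13*165620+2757118=4910178 · T[17,14]:14*6020+165620=249900 · T[17,15]:15*120+6020=7820
Read S(17,12) = 62022324, S(17,13) = 4910178, S(17,14) = 249900, S(17,15) = 7820.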